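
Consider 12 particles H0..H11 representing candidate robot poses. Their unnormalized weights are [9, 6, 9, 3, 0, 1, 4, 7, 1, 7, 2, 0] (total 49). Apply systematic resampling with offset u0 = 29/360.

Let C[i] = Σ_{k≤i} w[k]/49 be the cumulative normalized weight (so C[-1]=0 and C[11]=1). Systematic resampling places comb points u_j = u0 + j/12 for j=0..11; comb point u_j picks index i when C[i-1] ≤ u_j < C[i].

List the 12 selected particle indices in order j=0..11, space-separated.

0 0 1 2 2 3 6 7 7 9 9 10

C = [9/49, 15/49, 24/49, 27/49, 27/49, 4/7, 32/49, 39/49, 40/49, 47/49, 1, 1]
j=0: u_0=29/360 ∈ [0, 9/49) → index 0
j=1: u_1=59/360 ∈ [0, 9/49) → index 0
j=2: u_2=89/360 ∈ [9/49, 15/49) → index 1
j=3: u_3=119/360 ∈ [15/49, 24/49) → index 2
j=4: u_4=149/360 ∈ [15/49, 24/49) → index 2
j=5: u_5=179/360 ∈ [24/49, 27/49) → index 3
j=6: u_6=209/360 ∈ [4/7, 32/49) → index 6
j=7: u_7=239/360 ∈ [32/49, 39/49) → index 7
j=8: u_8=269/360 ∈ [32/49, 39/49) → index 7
j=9: u_9=299/360 ∈ [40/49, 47/49) → index 9
j=10: u_10=329/360 ∈ [40/49, 47/49) → index 9
j=11: u_11=359/360 ∈ [47/49, 1) → index 10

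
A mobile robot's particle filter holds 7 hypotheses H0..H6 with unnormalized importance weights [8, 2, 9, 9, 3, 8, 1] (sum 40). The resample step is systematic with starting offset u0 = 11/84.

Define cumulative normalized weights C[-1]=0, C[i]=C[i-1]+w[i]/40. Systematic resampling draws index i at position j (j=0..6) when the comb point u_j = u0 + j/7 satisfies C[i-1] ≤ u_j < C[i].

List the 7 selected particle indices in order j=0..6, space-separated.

C = [1/5, 1/4, 19/40, 7/10, 31/40, 39/40, 1]
j=0: u_0=11/84 ∈ [0, 1/5) → index 0
j=1: u_1=23/84 ∈ [1/4, 19/40) → index 2
j=2: u_2=5/12 ∈ [1/4, 19/40) → index 2
j=3: u_3=47/84 ∈ [19/40, 7/10) → index 3
j=4: u_4=59/84 ∈ [7/10, 31/40) → index 4
j=5: u_5=71/84 ∈ [31/40, 39/40) → index 5
j=6: u_6=83/84 ∈ [39/40, 1) → index 6

0 2 2 3 4 5 6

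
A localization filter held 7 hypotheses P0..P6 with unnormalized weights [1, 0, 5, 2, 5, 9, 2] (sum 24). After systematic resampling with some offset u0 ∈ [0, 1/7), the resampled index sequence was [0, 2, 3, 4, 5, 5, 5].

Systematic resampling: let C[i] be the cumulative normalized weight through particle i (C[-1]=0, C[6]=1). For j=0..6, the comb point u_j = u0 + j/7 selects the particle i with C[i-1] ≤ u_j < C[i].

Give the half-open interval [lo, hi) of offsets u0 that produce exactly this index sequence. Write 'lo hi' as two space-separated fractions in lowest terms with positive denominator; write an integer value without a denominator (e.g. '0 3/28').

0 1/24

C = [1/24, 1/24, 1/4, 1/3, 13/24, 11/12, 1]
j=0 picked index 0: u0 ∈ [0, 1/24)
j=1 picked index 2: u0 ∈ [-17/168, 3/28)
j=2 picked index 3: u0 ∈ [-1/28, 1/21)
j=3 picked index 4: u0 ∈ [-2/21, 19/168)
j=4 picked index 5: u0 ∈ [-5/168, 29/84)
j=5 picked index 5: u0 ∈ [-29/168, 17/84)
j=6 picked index 5: u0 ∈ [-53/168, 5/84)
intersection: [0, 1/24)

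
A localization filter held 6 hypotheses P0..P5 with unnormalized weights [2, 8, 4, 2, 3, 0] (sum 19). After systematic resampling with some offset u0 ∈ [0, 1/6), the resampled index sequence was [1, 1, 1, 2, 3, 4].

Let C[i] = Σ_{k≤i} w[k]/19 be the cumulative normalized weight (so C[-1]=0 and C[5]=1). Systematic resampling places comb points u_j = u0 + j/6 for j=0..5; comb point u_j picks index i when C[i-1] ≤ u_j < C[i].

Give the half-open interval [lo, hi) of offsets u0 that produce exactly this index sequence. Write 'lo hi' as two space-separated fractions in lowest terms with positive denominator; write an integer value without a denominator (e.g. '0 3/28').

2/19 1/6

C = [2/19, 10/19, 14/19, 16/19, 1, 1]
j=0 picked index 1: u0 ∈ [2/19, 10/19)
j=1 picked index 1: u0 ∈ [-7/114, 41/114)
j=2 picked index 1: u0 ∈ [-13/57, 11/57)
j=3 picked index 2: u0 ∈ [1/38, 9/38)
j=4 picked index 3: u0 ∈ [4/57, 10/57)
j=5 picked index 4: u0 ∈ [1/114, 1/6)
intersection: [2/19, 1/6)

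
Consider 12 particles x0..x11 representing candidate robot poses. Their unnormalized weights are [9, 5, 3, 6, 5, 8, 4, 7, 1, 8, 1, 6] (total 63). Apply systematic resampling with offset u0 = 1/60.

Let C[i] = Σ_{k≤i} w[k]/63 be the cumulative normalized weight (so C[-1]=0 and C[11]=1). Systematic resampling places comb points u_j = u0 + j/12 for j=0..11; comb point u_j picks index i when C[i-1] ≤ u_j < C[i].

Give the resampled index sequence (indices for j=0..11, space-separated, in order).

0 0 1 2 3 4 5 6 7 9 9 11

C = [1/7, 2/9, 17/63, 23/63, 4/9, 4/7, 40/63, 47/63, 16/21, 8/9, 19/21, 1]
j=0: u_0=1/60 ∈ [0, 1/7) → index 0
j=1: u_1=1/10 ∈ [0, 1/7) → index 0
j=2: u_2=11/60 ∈ [1/7, 2/9) → index 1
j=3: u_3=4/15 ∈ [2/9, 17/63) → index 2
j=4: u_4=7/20 ∈ [17/63, 23/63) → index 3
j=5: u_5=13/30 ∈ [23/63, 4/9) → index 4
j=6: u_6=31/60 ∈ [4/9, 4/7) → index 5
j=7: u_7=3/5 ∈ [4/7, 40/63) → index 6
j=8: u_8=41/60 ∈ [40/63, 47/63) → index 7
j=9: u_9=23/30 ∈ [16/21, 8/9) → index 9
j=10: u_10=17/20 ∈ [16/21, 8/9) → index 9
j=11: u_11=14/15 ∈ [19/21, 1) → index 11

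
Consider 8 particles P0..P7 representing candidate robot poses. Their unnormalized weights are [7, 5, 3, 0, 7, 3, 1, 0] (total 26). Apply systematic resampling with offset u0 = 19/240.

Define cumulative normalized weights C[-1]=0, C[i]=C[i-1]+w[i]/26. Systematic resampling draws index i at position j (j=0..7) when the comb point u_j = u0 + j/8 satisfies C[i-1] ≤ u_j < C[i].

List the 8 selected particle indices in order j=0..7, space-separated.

0 0 1 1 4 4 4 5

C = [7/26, 6/13, 15/26, 15/26, 11/13, 25/26, 1, 1]
j=0: u_0=19/240 ∈ [0, 7/26) → index 0
j=1: u_1=49/240 ∈ [0, 7/26) → index 0
j=2: u_2=79/240 ∈ [7/26, 6/13) → index 1
j=3: u_3=109/240 ∈ [7/26, 6/13) → index 1
j=4: u_4=139/240 ∈ [15/26, 11/13) → index 4
j=5: u_5=169/240 ∈ [15/26, 11/13) → index 4
j=6: u_6=199/240 ∈ [15/26, 11/13) → index 4
j=7: u_7=229/240 ∈ [11/13, 25/26) → index 5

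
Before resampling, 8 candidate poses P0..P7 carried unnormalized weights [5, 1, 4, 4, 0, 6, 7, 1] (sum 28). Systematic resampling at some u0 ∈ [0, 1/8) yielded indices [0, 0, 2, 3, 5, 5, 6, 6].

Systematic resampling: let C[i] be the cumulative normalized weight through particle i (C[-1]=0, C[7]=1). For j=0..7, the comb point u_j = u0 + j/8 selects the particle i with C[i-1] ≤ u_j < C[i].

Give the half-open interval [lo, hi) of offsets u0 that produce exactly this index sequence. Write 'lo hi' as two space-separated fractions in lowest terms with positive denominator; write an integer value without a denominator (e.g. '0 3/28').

0 3/56

C = [5/28, 3/14, 5/14, 1/2, 1/2, 5/7, 27/28, 1]
j=0 picked index 0: u0 ∈ [0, 5/28)
j=1 picked index 0: u0 ∈ [-1/8, 3/56)
j=2 picked index 2: u0 ∈ [-1/28, 3/28)
j=3 picked index 3: u0 ∈ [-1/56, 1/8)
j=4 picked index 5: u0 ∈ [0, 3/14)
j=5 picked index 5: u0 ∈ [-1/8, 5/56)
j=6 picked index 6: u0 ∈ [-1/28, 3/14)
j=7 picked index 6: u0 ∈ [-9/56, 5/56)
intersection: [0, 3/56)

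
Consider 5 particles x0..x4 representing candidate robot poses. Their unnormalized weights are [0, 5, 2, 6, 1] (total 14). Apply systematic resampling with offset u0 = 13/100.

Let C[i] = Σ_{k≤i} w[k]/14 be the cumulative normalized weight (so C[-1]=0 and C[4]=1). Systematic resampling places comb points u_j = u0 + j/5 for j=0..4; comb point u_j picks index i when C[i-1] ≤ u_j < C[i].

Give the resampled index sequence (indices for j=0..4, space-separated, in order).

C = [0, 5/14, 1/2, 13/14, 1]
j=0: u_0=13/100 ∈ [0, 5/14) → index 1
j=1: u_1=33/100 ∈ [0, 5/14) → index 1
j=2: u_2=53/100 ∈ [1/2, 13/14) → index 3
j=3: u_3=73/100 ∈ [1/2, 13/14) → index 3
j=4: u_4=93/100 ∈ [13/14, 1) → index 4

1 1 3 3 4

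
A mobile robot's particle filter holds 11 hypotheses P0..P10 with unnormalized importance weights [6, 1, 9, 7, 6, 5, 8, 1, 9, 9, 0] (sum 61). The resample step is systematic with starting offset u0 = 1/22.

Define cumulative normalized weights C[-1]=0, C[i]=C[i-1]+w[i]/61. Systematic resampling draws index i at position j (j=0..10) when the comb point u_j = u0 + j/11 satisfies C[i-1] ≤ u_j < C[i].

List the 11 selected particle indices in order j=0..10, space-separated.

C = [6/61, 7/61, 16/61, 23/61, 29/61, 34/61, 42/61, 43/61, 52/61, 1, 1]
j=0: u_0=1/22 ∈ [0, 6/61) → index 0
j=1: u_1=3/22 ∈ [7/61, 16/61) → index 2
j=2: u_2=5/22 ∈ [7/61, 16/61) → index 2
j=3: u_3=7/22 ∈ [16/61, 23/61) → index 3
j=4: u_4=9/22 ∈ [23/61, 29/61) → index 4
j=5: u_5=1/2 ∈ [29/61, 34/61) → index 5
j=6: u_6=13/22 ∈ [34/61, 42/61) → index 6
j=7: u_7=15/22 ∈ [34/61, 42/61) → index 6
j=8: u_8=17/22 ∈ [43/61, 52/61) → index 8
j=9: u_9=19/22 ∈ [52/61, 1) → index 9
j=10: u_10=21/22 ∈ [52/61, 1) → index 9

0 2 2 3 4 5 6 6 8 9 9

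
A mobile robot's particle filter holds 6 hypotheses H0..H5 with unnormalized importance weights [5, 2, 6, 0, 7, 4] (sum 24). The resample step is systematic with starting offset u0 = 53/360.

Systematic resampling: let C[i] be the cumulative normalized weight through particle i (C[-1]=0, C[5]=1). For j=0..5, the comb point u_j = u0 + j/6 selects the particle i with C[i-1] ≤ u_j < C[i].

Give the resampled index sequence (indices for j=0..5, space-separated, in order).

0 2 2 4 4 5

C = [5/24, 7/24, 13/24, 13/24, 5/6, 1]
j=0: u_0=53/360 ∈ [0, 5/24) → index 0
j=1: u_1=113/360 ∈ [7/24, 13/24) → index 2
j=2: u_2=173/360 ∈ [7/24, 13/24) → index 2
j=3: u_3=233/360 ∈ [13/24, 5/6) → index 4
j=4: u_4=293/360 ∈ [13/24, 5/6) → index 4
j=5: u_5=353/360 ∈ [5/6, 1) → index 5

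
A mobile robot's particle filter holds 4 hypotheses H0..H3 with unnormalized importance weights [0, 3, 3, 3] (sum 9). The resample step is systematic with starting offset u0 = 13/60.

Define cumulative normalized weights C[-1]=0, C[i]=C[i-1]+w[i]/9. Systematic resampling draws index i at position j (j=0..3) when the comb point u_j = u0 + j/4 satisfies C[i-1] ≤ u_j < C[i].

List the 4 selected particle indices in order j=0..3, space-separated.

C = [0, 1/3, 2/3, 1]
j=0: u_0=13/60 ∈ [0, 1/3) → index 1
j=1: u_1=7/15 ∈ [1/3, 2/3) → index 2
j=2: u_2=43/60 ∈ [2/3, 1) → index 3
j=3: u_3=29/30 ∈ [2/3, 1) → index 3

1 2 3 3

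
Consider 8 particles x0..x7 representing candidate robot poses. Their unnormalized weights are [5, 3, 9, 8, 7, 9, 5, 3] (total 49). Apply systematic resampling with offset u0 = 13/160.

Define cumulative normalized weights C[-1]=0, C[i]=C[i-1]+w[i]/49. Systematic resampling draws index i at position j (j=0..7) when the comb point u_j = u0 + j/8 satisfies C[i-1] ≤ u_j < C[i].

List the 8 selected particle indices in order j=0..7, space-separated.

0 2 2 3 4 5 5 7

C = [5/49, 8/49, 17/49, 25/49, 32/49, 41/49, 46/49, 1]
j=0: u_0=13/160 ∈ [0, 5/49) → index 0
j=1: u_1=33/160 ∈ [8/49, 17/49) → index 2
j=2: u_2=53/160 ∈ [8/49, 17/49) → index 2
j=3: u_3=73/160 ∈ [17/49, 25/49) → index 3
j=4: u_4=93/160 ∈ [25/49, 32/49) → index 4
j=5: u_5=113/160 ∈ [32/49, 41/49) → index 5
j=6: u_6=133/160 ∈ [32/49, 41/49) → index 5
j=7: u_7=153/160 ∈ [46/49, 1) → index 7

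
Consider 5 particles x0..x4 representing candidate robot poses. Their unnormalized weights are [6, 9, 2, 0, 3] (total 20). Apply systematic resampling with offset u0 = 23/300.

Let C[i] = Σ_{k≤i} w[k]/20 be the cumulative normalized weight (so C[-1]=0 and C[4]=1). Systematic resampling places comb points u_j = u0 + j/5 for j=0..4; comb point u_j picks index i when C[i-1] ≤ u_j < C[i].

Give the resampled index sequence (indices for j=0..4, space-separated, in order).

C = [3/10, 3/4, 17/20, 17/20, 1]
j=0: u_0=23/300 ∈ [0, 3/10) → index 0
j=1: u_1=83/300 ∈ [0, 3/10) → index 0
j=2: u_2=143/300 ∈ [3/10, 3/4) → index 1
j=3: u_3=203/300 ∈ [3/10, 3/4) → index 1
j=4: u_4=263/300 ∈ [17/20, 1) → index 4

0 0 1 1 4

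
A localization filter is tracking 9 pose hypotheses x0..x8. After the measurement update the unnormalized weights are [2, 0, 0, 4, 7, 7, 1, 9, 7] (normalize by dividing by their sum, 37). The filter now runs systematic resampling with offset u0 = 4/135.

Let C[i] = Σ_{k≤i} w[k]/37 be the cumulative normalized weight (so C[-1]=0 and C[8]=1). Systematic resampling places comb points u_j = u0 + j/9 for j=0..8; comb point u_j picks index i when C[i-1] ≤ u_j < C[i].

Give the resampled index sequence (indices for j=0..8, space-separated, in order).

C = [2/37, 2/37, 2/37, 6/37, 13/37, 20/37, 21/37, 30/37, 1]
j=0: u_0=4/135 ∈ [0, 2/37) → index 0
j=1: u_1=19/135 ∈ [2/37, 6/37) → index 3
j=2: u_2=34/135 ∈ [6/37, 13/37) → index 4
j=3: u_3=49/135 ∈ [13/37, 20/37) → index 5
j=4: u_4=64/135 ∈ [13/37, 20/37) → index 5
j=5: u_5=79/135 ∈ [21/37, 30/37) → index 7
j=6: u_6=94/135 ∈ [21/37, 30/37) → index 7
j=7: u_7=109/135 ∈ [21/37, 30/37) → index 7
j=8: u_8=124/135 ∈ [30/37, 1) → index 8

0 3 4 5 5 7 7 7 8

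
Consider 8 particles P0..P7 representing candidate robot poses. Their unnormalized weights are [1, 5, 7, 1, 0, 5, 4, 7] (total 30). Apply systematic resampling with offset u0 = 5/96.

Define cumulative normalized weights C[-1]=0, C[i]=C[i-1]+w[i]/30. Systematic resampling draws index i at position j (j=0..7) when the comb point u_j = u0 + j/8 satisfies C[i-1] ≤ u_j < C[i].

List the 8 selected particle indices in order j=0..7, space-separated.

C = [1/30, 1/5, 13/30, 7/15, 7/15, 19/30, 23/30, 1]
j=0: u_0=5/96 ∈ [1/30, 1/5) → index 1
j=1: u_1=17/96 ∈ [1/30, 1/5) → index 1
j=2: u_2=29/96 ∈ [1/5, 13/30) → index 2
j=3: u_3=41/96 ∈ [1/5, 13/30) → index 2
j=4: u_4=53/96 ∈ [7/15, 19/30) → index 5
j=5: u_5=65/96 ∈ [19/30, 23/30) → index 6
j=6: u_6=77/96 ∈ [23/30, 1) → index 7
j=7: u_7=89/96 ∈ [23/30, 1) → index 7

1 1 2 2 5 6 7 7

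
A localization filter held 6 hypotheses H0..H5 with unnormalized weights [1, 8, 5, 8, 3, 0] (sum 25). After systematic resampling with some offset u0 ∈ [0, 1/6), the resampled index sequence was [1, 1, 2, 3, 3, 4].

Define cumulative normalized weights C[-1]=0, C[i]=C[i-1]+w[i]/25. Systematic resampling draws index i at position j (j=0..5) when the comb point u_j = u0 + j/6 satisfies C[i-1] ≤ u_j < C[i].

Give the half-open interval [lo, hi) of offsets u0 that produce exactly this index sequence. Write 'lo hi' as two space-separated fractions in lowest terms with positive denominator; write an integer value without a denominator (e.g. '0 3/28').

3/50 1/6

C = [1/25, 9/25, 14/25, 22/25, 1, 1]
j=0 picked index 1: u0 ∈ [1/25, 9/25)
j=1 picked index 1: u0 ∈ [-19/150, 29/150)
j=2 picked index 2: u0 ∈ [2/75, 17/75)
j=3 picked index 3: u0 ∈ [3/50, 19/50)
j=4 picked index 3: u0 ∈ [-8/75, 16/75)
j=5 picked index 4: u0 ∈ [7/150, 1/6)
intersection: [3/50, 1/6)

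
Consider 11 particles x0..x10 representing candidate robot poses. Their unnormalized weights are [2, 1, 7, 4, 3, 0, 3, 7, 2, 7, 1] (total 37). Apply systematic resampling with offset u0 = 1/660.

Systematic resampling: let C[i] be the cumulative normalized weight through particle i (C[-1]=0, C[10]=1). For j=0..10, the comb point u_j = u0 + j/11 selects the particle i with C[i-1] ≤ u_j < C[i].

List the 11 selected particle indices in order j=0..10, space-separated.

0 2 2 3 3 4 7 7 7 9 9

C = [2/37, 3/37, 10/37, 14/37, 17/37, 17/37, 20/37, 27/37, 29/37, 36/37, 1]
j=0: u_0=1/660 ∈ [0, 2/37) → index 0
j=1: u_1=61/660 ∈ [3/37, 10/37) → index 2
j=2: u_2=11/60 ∈ [3/37, 10/37) → index 2
j=3: u_3=181/660 ∈ [10/37, 14/37) → index 3
j=4: u_4=241/660 ∈ [10/37, 14/37) → index 3
j=5: u_5=301/660 ∈ [14/37, 17/37) → index 4
j=6: u_6=361/660 ∈ [20/37, 27/37) → index 7
j=7: u_7=421/660 ∈ [20/37, 27/37) → index 7
j=8: u_8=481/660 ∈ [20/37, 27/37) → index 7
j=9: u_9=541/660 ∈ [29/37, 36/37) → index 9
j=10: u_10=601/660 ∈ [29/37, 36/37) → index 9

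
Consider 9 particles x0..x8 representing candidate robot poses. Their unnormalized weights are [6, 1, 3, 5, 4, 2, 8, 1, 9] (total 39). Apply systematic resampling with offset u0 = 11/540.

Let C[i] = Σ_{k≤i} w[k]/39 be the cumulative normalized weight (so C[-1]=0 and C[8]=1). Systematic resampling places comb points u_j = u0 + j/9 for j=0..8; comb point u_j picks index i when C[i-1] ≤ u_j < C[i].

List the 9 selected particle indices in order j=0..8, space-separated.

0 0 2 3 4 6 6 8 8

C = [2/13, 7/39, 10/39, 5/13, 19/39, 7/13, 29/39, 10/13, 1]
j=0: u_0=11/540 ∈ [0, 2/13) → index 0
j=1: u_1=71/540 ∈ [0, 2/13) → index 0
j=2: u_2=131/540 ∈ [7/39, 10/39) → index 2
j=3: u_3=191/540 ∈ [10/39, 5/13) → index 3
j=4: u_4=251/540 ∈ [5/13, 19/39) → index 4
j=5: u_5=311/540 ∈ [7/13, 29/39) → index 6
j=6: u_6=371/540 ∈ [7/13, 29/39) → index 6
j=7: u_7=431/540 ∈ [10/13, 1) → index 8
j=8: u_8=491/540 ∈ [10/13, 1) → index 8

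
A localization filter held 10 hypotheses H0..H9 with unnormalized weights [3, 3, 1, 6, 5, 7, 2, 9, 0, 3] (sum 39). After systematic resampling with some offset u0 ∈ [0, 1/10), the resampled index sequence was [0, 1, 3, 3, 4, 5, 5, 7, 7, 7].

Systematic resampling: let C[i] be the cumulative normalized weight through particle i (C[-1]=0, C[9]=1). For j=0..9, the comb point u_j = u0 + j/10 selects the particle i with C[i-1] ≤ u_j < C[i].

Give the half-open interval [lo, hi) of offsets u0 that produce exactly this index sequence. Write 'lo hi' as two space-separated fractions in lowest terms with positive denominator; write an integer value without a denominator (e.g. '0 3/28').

C = [1/13, 2/13, 7/39, 1/3, 6/13, 25/39, 9/13, 12/13, 12/13, 1]
j=0 picked index 0: u0 ∈ [0, 1/13)
j=1 picked index 1: u0 ∈ [-3/130, 7/130)
j=2 picked index 3: u0 ∈ [-4/195, 2/15)
j=3 picked index 3: u0 ∈ [-47/390, 1/30)
j=4 picked index 4: u0 ∈ [-1/15, 4/65)
j=5 picked index 5: u0 ∈ [-1/26, 11/78)
j=6 picked index 5: u0 ∈ [-9/65, 8/195)
j=7 picked index 7: u0 ∈ [-1/130, 29/130)
j=8 picked index 7: u0 ∈ [-7/65, 8/65)
j=9 picked index 7: u0 ∈ [-27/130, 3/130)
intersection: [0, 3/130)

0 3/130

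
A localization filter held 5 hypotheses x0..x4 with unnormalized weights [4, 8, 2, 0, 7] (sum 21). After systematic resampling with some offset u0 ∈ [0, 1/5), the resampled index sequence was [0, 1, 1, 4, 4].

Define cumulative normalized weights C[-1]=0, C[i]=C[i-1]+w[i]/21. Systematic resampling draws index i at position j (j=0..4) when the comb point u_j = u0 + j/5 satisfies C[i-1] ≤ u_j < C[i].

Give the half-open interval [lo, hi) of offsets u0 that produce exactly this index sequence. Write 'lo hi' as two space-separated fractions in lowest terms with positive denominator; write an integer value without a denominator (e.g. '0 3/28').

1/15 6/35

C = [4/21, 4/7, 2/3, 2/3, 1]
j=0 picked index 0: u0 ∈ [0, 4/21)
j=1 picked index 1: u0 ∈ [-1/105, 13/35)
j=2 picked index 1: u0 ∈ [-22/105, 6/35)
j=3 picked index 4: u0 ∈ [1/15, 2/5)
j=4 picked index 4: u0 ∈ [-2/15, 1/5)
intersection: [1/15, 6/35)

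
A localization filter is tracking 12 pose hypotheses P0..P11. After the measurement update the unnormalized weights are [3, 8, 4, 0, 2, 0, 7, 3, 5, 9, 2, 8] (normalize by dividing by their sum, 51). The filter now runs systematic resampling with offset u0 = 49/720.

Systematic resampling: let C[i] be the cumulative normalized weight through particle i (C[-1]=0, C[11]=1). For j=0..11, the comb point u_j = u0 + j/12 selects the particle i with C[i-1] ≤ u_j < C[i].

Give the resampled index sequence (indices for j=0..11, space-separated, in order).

C = [1/17, 11/51, 5/17, 5/17, 1/3, 1/3, 8/17, 9/17, 32/51, 41/51, 43/51, 1]
j=0: u_0=49/720 ∈ [1/17, 11/51) → index 1
j=1: u_1=109/720 ∈ [1/17, 11/51) → index 1
j=2: u_2=169/720 ∈ [11/51, 5/17) → index 2
j=3: u_3=229/720 ∈ [5/17, 1/3) → index 4
j=4: u_4=289/720 ∈ [1/3, 8/17) → index 6
j=5: u_5=349/720 ∈ [8/17, 9/17) → index 7
j=6: u_6=409/720 ∈ [9/17, 32/51) → index 8
j=7: u_7=469/720 ∈ [32/51, 41/51) → index 9
j=8: u_8=529/720 ∈ [32/51, 41/51) → index 9
j=9: u_9=589/720 ∈ [41/51, 43/51) → index 10
j=10: u_10=649/720 ∈ [43/51, 1) → index 11
j=11: u_11=709/720 ∈ [43/51, 1) → index 11

1 1 2 4 6 7 8 9 9 10 11 11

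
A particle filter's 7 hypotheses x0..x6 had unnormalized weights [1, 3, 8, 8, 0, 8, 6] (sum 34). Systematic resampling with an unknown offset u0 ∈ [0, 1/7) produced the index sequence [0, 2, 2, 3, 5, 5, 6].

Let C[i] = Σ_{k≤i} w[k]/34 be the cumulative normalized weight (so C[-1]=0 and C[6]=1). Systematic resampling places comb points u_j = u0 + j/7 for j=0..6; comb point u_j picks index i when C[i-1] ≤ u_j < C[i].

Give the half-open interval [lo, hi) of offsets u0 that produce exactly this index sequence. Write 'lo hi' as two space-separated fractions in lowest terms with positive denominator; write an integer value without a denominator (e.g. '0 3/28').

C = [1/34, 2/17, 6/17, 10/17, 10/17, 14/17, 1]
j=0 picked index 0: u0 ∈ [0, 1/34)
j=1 picked index 2: u0 ∈ [-3/119, 25/119)
j=2 picked index 2: u0 ∈ [-20/119, 8/119)
j=3 picked index 3: u0 ∈ [-9/119, 19/119)
j=4 picked index 5: u0 ∈ [2/119, 30/119)
j=5 picked index 5: u0 ∈ [-15/119, 13/119)
j=6 picked index 6: u0 ∈ [-4/119, 1/7)
intersection: [2/119, 1/34)

2/119 1/34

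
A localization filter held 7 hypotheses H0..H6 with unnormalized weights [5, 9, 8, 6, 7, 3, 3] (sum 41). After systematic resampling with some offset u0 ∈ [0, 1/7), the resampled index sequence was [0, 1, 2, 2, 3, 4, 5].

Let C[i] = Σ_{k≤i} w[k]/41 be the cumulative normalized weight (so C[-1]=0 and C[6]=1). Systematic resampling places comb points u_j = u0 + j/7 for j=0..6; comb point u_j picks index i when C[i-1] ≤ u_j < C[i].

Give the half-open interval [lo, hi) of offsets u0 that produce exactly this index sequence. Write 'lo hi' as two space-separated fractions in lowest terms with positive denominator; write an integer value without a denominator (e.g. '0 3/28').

C = [5/41, 14/41, 22/41, 28/41, 35/41, 38/41, 1]
j=0 picked index 0: u0 ∈ [0, 5/41)
j=1 picked index 1: u0 ∈ [-6/287, 57/287)
j=2 picked index 2: u0 ∈ [16/287, 72/287)
j=3 picked index 2: u0 ∈ [-25/287, 31/287)
j=4 picked index 3: u0 ∈ [-10/287, 32/287)
j=5 picked index 4: u0 ∈ [-9/287, 40/287)
j=6 picked index 5: u0 ∈ [-1/287, 20/287)
intersection: [16/287, 20/287)

16/287 20/287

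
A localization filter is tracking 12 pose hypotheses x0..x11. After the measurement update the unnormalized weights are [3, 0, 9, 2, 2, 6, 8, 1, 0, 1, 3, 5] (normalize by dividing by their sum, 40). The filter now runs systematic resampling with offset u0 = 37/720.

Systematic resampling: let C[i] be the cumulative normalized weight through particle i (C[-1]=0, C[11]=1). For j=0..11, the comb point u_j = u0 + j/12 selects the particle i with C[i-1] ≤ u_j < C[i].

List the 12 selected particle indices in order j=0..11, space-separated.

0 2 2 3 4 5 6 6 6 10 11 11

C = [3/40, 3/40, 3/10, 7/20, 2/5, 11/20, 3/4, 31/40, 31/40, 4/5, 7/8, 1]
j=0: u_0=37/720 ∈ [0, 3/40) → index 0
j=1: u_1=97/720 ∈ [3/40, 3/10) → index 2
j=2: u_2=157/720 ∈ [3/40, 3/10) → index 2
j=3: u_3=217/720 ∈ [3/10, 7/20) → index 3
j=4: u_4=277/720 ∈ [7/20, 2/5) → index 4
j=5: u_5=337/720 ∈ [2/5, 11/20) → index 5
j=6: u_6=397/720 ∈ [11/20, 3/4) → index 6
j=7: u_7=457/720 ∈ [11/20, 3/4) → index 6
j=8: u_8=517/720 ∈ [11/20, 3/4) → index 6
j=9: u_9=577/720 ∈ [4/5, 7/8) → index 10
j=10: u_10=637/720 ∈ [7/8, 1) → index 11
j=11: u_11=697/720 ∈ [7/8, 1) → index 11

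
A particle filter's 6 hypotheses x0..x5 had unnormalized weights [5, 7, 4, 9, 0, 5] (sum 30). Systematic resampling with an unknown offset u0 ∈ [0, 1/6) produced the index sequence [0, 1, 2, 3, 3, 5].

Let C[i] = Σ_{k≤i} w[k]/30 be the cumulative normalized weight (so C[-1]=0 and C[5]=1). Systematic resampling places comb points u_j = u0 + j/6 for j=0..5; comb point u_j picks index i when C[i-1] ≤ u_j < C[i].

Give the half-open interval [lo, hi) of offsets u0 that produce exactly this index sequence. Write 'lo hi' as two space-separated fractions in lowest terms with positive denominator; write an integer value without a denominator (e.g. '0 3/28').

C = [1/6, 2/5, 8/15, 5/6, 5/6, 1]
j=0 picked index 0: u0 ∈ [0, 1/6)
j=1 picked index 1: u0 ∈ [0, 7/30)
j=2 picked index 2: u0 ∈ [1/15, 1/5)
j=3 picked index 3: u0 ∈ [1/30, 1/3)
j=4 picked index 3: u0 ∈ [-2/15, 1/6)
j=5 picked index 5: u0 ∈ [0, 1/6)
intersection: [1/15, 1/6)

1/15 1/6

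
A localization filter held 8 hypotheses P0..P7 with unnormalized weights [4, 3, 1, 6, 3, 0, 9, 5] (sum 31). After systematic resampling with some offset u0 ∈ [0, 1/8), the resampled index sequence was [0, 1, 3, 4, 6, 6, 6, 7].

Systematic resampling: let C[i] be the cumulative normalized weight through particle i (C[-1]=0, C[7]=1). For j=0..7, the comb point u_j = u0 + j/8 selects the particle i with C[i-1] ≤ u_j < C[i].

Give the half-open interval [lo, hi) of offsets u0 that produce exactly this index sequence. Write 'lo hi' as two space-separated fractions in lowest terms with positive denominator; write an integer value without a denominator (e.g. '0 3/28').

C = [4/31, 7/31, 8/31, 14/31, 17/31, 17/31, 26/31, 1]
j=0 picked index 0: u0 ∈ [0, 4/31)
j=1 picked index 1: u0 ∈ [1/248, 25/248)
j=2 picked index 3: u0 ∈ [1/124, 25/124)
j=3 picked index 4: u0 ∈ [19/248, 43/248)
j=4 picked index 6: u0 ∈ [3/62, 21/62)
j=5 picked index 6: u0 ∈ [-19/248, 53/248)
j=6 picked index 6: u0 ∈ [-25/124, 11/124)
j=7 picked index 7: u0 ∈ [-9/248, 1/8)
intersection: [19/248, 11/124)

19/248 11/124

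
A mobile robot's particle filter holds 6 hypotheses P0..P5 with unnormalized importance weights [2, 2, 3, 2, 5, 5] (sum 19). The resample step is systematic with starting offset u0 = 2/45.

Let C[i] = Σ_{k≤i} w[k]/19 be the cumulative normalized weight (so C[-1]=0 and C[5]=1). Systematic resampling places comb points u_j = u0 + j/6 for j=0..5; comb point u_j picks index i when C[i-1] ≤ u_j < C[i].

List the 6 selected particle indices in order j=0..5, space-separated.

C = [2/19, 4/19, 7/19, 9/19, 14/19, 1]
j=0: u_0=2/45 ∈ [0, 2/19) → index 0
j=1: u_1=19/90 ∈ [4/19, 7/19) → index 2
j=2: u_2=17/45 ∈ [7/19, 9/19) → index 3
j=3: u_3=49/90 ∈ [9/19, 14/19) → index 4
j=4: u_4=32/45 ∈ [9/19, 14/19) → index 4
j=5: u_5=79/90 ∈ [14/19, 1) → index 5

0 2 3 4 4 5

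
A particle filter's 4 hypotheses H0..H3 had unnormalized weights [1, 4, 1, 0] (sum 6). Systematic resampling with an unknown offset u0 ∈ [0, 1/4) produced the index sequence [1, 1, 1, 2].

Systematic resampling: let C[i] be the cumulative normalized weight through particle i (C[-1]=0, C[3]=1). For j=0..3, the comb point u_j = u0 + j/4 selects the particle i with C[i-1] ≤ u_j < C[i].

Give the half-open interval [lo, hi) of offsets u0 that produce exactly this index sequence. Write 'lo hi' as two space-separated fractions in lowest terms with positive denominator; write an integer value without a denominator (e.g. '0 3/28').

1/6 1/4

C = [1/6, 5/6, 1, 1]
j=0 picked index 1: u0 ∈ [1/6, 5/6)
j=1 picked index 1: u0 ∈ [-1/12, 7/12)
j=2 picked index 1: u0 ∈ [-1/3, 1/3)
j=3 picked index 2: u0 ∈ [1/12, 1/4)
intersection: [1/6, 1/4)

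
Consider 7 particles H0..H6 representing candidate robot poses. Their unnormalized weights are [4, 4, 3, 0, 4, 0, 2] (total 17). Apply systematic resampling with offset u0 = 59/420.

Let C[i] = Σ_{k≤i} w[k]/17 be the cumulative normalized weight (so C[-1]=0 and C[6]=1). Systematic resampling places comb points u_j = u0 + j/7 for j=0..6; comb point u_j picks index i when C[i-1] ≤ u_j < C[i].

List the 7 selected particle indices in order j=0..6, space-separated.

0 1 1 2 4 4 6

C = [4/17, 8/17, 11/17, 11/17, 15/17, 15/17, 1]
j=0: u_0=59/420 ∈ [0, 4/17) → index 0
j=1: u_1=17/60 ∈ [4/17, 8/17) → index 1
j=2: u_2=179/420 ∈ [4/17, 8/17) → index 1
j=3: u_3=239/420 ∈ [8/17, 11/17) → index 2
j=4: u_4=299/420 ∈ [11/17, 15/17) → index 4
j=5: u_5=359/420 ∈ [11/17, 15/17) → index 4
j=6: u_6=419/420 ∈ [15/17, 1) → index 6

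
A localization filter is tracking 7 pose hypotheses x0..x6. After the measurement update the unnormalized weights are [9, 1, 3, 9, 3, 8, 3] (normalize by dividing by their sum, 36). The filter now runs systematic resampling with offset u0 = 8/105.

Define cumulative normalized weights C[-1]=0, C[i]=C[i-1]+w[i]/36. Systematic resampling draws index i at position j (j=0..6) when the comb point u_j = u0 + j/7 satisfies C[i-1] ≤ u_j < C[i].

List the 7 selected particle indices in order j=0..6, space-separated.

0 0 3 3 4 5 6

C = [1/4, 5/18, 13/36, 11/18, 25/36, 11/12, 1]
j=0: u_0=8/105 ∈ [0, 1/4) → index 0
j=1: u_1=23/105 ∈ [0, 1/4) → index 0
j=2: u_2=38/105 ∈ [13/36, 11/18) → index 3
j=3: u_3=53/105 ∈ [13/36, 11/18) → index 3
j=4: u_4=68/105 ∈ [11/18, 25/36) → index 4
j=5: u_5=83/105 ∈ [25/36, 11/12) → index 5
j=6: u_6=14/15 ∈ [11/12, 1) → index 6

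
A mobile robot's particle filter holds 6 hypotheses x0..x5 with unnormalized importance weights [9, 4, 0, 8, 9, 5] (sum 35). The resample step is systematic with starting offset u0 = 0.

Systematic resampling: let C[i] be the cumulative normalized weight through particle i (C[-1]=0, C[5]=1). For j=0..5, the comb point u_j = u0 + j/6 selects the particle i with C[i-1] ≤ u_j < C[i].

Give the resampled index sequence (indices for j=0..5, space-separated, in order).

C = [9/35, 13/35, 13/35, 3/5, 6/7, 1]
j=0: u_0=0 ∈ [0, 9/35) → index 0
j=1: u_1=1/6 ∈ [0, 9/35) → index 0
j=2: u_2=1/3 ∈ [9/35, 13/35) → index 1
j=3: u_3=1/2 ∈ [13/35, 3/5) → index 3
j=4: u_4=2/3 ∈ [3/5, 6/7) → index 4
j=5: u_5=5/6 ∈ [3/5, 6/7) → index 4

0 0 1 3 4 4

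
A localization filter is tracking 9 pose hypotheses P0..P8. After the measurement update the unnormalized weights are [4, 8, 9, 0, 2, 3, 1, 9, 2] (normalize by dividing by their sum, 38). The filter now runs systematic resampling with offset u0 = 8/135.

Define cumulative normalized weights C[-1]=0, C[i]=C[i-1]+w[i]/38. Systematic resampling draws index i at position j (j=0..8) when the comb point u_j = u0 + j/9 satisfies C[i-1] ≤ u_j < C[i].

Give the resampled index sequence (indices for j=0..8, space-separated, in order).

C = [2/19, 6/19, 21/38, 21/38, 23/38, 13/19, 27/38, 18/19, 1]
j=0: u_0=8/135 ∈ [0, 2/19) → index 0
j=1: u_1=23/135 ∈ [2/19, 6/19) → index 1
j=2: u_2=38/135 ∈ [2/19, 6/19) → index 1
j=3: u_3=53/135 ∈ [6/19, 21/38) → index 2
j=4: u_4=68/135 ∈ [6/19, 21/38) → index 2
j=5: u_5=83/135 ∈ [23/38, 13/19) → index 5
j=6: u_6=98/135 ∈ [27/38, 18/19) → index 7
j=7: u_7=113/135 ∈ [27/38, 18/19) → index 7
j=8: u_8=128/135 ∈ [18/19, 1) → index 8

0 1 1 2 2 5 7 7 8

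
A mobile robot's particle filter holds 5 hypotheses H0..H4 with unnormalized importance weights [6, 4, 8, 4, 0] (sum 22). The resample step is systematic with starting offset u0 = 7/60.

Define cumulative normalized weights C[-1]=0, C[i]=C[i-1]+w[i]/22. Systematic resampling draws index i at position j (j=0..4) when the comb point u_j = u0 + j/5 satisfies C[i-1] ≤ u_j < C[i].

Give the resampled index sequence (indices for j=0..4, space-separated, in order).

C = [3/11, 5/11, 9/11, 1, 1]
j=0: u_0=7/60 ∈ [0, 3/11) → index 0
j=1: u_1=19/60 ∈ [3/11, 5/11) → index 1
j=2: u_2=31/60 ∈ [5/11, 9/11) → index 2
j=3: u_3=43/60 ∈ [5/11, 9/11) → index 2
j=4: u_4=11/12 ∈ [9/11, 1) → index 3

0 1 2 2 3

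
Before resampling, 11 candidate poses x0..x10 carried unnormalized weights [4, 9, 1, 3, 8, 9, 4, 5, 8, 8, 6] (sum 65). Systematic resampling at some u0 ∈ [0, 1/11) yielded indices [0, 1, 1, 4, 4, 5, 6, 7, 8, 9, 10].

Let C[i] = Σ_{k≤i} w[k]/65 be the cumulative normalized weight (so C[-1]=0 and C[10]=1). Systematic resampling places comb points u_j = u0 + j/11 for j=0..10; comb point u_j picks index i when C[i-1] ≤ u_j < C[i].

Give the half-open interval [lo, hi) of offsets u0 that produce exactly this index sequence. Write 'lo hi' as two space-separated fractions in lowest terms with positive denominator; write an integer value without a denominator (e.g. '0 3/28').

C = [4/65, 1/5, 14/65, 17/65, 5/13, 34/65, 38/65, 43/65, 51/65, 59/65, 1]
j=0 picked index 0: u0 ∈ [0, 4/65)
j=1 picked index 1: u0 ∈ [-21/715, 6/55)
j=2 picked index 1: u0 ∈ [-86/715, 1/55)
j=3 picked index 4: u0 ∈ [-8/715, 16/143)
j=4 picked index 4: u0 ∈ [-73/715, 3/143)
j=5 picked index 5: u0 ∈ [-10/143, 49/715)
j=6 picked index 6: u0 ∈ [-16/715, 28/715)
j=7 picked index 7: u0 ∈ [-37/715, 18/715)
j=8 picked index 8: u0 ∈ [-47/715, 41/715)
j=9 picked index 9: u0 ∈ [-24/715, 64/715)
j=10 picked index 10: u0 ∈ [-1/715, 1/11)
intersection: [0, 1/55)

0 1/55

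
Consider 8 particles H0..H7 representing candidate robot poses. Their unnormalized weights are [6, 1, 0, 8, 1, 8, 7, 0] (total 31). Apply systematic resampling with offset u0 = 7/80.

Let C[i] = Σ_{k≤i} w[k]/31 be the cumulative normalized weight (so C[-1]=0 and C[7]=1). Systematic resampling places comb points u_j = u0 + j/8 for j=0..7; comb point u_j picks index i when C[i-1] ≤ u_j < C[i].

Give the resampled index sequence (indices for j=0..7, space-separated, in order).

C = [6/31, 7/31, 7/31, 15/31, 16/31, 24/31, 1, 1]
j=0: u_0=7/80 ∈ [0, 6/31) → index 0
j=1: u_1=17/80 ∈ [6/31, 7/31) → index 1
j=2: u_2=27/80 ∈ [7/31, 15/31) → index 3
j=3: u_3=37/80 ∈ [7/31, 15/31) → index 3
j=4: u_4=47/80 ∈ [16/31, 24/31) → index 5
j=5: u_5=57/80 ∈ [16/31, 24/31) → index 5
j=6: u_6=67/80 ∈ [24/31, 1) → index 6
j=7: u_7=77/80 ∈ [24/31, 1) → index 6

0 1 3 3 5 5 6 6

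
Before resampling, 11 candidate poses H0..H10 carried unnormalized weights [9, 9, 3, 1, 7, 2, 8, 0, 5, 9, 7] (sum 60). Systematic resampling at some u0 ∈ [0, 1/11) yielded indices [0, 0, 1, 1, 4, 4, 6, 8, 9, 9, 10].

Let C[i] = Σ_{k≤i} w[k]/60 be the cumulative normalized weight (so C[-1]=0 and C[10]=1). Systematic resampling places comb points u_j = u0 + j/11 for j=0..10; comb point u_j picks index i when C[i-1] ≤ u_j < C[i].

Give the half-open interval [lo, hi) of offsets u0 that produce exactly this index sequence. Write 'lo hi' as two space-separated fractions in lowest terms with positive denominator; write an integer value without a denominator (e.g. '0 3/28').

3/220 3/110

C = [3/20, 3/10, 7/20, 11/30, 29/60, 31/60, 13/20, 13/20, 11/15, 53/60, 1]
j=0 picked index 0: u0 ∈ [0, 3/20)
j=1 picked index 0: u0 ∈ [-1/11, 13/220)
j=2 picked index 1: u0 ∈ [-7/220, 13/110)
j=3 picked index 1: u0 ∈ [-27/220, 3/110)
j=4 picked index 4: u0 ∈ [1/330, 79/660)
j=5 picked index 4: u0 ∈ [-29/330, 19/660)
j=6 picked index 6: u0 ∈ [-19/660, 23/220)
j=7 picked index 8: u0 ∈ [3/220, 16/165)
j=8 picked index 9: u0 ∈ [1/165, 103/660)
j=9 picked index 9: u0 ∈ [-14/165, 43/660)
j=10 picked index 10: u0 ∈ [-17/660, 1/11)
intersection: [3/220, 3/110)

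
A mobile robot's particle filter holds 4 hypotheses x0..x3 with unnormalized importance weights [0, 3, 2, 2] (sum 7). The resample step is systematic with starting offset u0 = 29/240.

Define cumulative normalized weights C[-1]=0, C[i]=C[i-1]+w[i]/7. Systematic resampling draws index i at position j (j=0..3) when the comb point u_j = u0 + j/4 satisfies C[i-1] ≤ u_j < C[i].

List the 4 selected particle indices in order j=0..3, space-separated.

1 1 2 3

C = [0, 3/7, 5/7, 1]
j=0: u_0=29/240 ∈ [0, 3/7) → index 1
j=1: u_1=89/240 ∈ [0, 3/7) → index 1
j=2: u_2=149/240 ∈ [3/7, 5/7) → index 2
j=3: u_3=209/240 ∈ [5/7, 1) → index 3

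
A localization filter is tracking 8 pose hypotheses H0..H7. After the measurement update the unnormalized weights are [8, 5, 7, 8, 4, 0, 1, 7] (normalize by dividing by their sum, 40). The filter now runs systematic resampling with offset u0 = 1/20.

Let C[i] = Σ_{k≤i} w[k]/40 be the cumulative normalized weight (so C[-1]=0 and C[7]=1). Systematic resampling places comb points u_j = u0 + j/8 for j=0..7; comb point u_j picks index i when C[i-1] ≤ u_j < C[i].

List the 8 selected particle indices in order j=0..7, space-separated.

C = [1/5, 13/40, 1/2, 7/10, 4/5, 4/5, 33/40, 1]
j=0: u_0=1/20 ∈ [0, 1/5) → index 0
j=1: u_1=7/40 ∈ [0, 1/5) → index 0
j=2: u_2=3/10 ∈ [1/5, 13/40) → index 1
j=3: u_3=17/40 ∈ [13/40, 1/2) → index 2
j=4: u_4=11/20 ∈ [1/2, 7/10) → index 3
j=5: u_5=27/40 ∈ [1/2, 7/10) → index 3
j=6: u_6=4/5 ∈ [4/5, 33/40) → index 6
j=7: u_7=37/40 ∈ [33/40, 1) → index 7

0 0 1 2 3 3 6 7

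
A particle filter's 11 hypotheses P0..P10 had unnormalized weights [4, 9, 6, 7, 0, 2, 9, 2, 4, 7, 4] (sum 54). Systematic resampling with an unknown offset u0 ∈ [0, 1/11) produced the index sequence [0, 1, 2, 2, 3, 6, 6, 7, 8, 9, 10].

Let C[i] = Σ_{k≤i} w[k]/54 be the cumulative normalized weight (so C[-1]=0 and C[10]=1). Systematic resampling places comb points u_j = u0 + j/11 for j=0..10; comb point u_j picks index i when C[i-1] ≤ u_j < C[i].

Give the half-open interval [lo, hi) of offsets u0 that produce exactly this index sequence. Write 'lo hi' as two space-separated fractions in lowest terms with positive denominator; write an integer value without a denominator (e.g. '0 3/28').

19/297 41/594

C = [2/27, 13/54, 19/54, 13/27, 13/27, 14/27, 37/54, 13/18, 43/54, 25/27, 1]
j=0 picked index 0: u0 ∈ [0, 2/27)
j=1 picked index 1: u0 ∈ [-5/297, 89/594)
j=2 picked index 2: u0 ∈ [35/594, 101/594)
j=3 picked index 2: u0 ∈ [-19/594, 47/594)
j=4 picked index 3: u0 ∈ [-7/594, 35/297)
j=5 picked index 6: u0 ∈ [19/297, 137/594)
j=6 picked index 6: u0 ∈ [-8/297, 83/594)
j=7 picked index 7: u0 ∈ [29/594, 17/198)
j=8 picked index 8: u0 ∈ [-1/198, 41/594)
j=9 picked index 9: u0 ∈ [-13/594, 32/297)
j=10 picked index 10: u0 ∈ [5/297, 1/11)
intersection: [19/297, 41/594)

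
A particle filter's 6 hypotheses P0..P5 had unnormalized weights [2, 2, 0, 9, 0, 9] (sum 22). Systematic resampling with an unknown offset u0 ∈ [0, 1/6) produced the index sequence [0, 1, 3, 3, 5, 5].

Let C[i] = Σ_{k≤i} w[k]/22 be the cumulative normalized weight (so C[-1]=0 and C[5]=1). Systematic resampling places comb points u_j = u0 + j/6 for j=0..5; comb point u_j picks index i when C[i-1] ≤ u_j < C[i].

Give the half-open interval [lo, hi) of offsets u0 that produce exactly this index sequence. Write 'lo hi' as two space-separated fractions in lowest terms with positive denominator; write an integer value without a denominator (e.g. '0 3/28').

0 1/66

C = [1/11, 2/11, 2/11, 13/22, 13/22, 1]
j=0 picked index 0: u0 ∈ [0, 1/11)
j=1 picked index 1: u0 ∈ [-5/66, 1/66)
j=2 picked index 3: u0 ∈ [-5/33, 17/66)
j=3 picked index 3: u0 ∈ [-7/22, 1/11)
j=4 picked index 5: u0 ∈ [-5/66, 1/3)
j=5 picked index 5: u0 ∈ [-8/33, 1/6)
intersection: [0, 1/66)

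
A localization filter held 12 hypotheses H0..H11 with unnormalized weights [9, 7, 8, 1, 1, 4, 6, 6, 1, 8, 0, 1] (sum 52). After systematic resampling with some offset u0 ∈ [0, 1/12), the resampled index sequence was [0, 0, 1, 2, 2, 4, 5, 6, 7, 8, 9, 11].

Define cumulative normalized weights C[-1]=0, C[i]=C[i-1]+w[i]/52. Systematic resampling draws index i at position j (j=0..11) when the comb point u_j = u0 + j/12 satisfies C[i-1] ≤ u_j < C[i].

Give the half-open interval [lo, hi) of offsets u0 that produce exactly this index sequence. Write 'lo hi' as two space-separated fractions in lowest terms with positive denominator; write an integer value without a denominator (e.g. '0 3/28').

C = [9/52, 4/13, 6/13, 25/52, 1/2, 15/26, 9/13, 21/26, 43/52, 51/52, 51/52, 1]
j=0 picked index 0: u0 ∈ [0, 9/52)
j=1 picked index 0: u0 ∈ [-1/12, 7/78)
j=2 picked index 1: u0 ∈ [1/156, 11/78)
j=3 picked index 2: u0 ∈ [3/52, 11/52)
j=4 picked index 2: u0 ∈ [-1/39, 5/39)
j=5 picked index 4: u0 ∈ [5/78, 1/12)
j=6 picked index 5: u0 ∈ [0, 1/13)
j=7 picked index 6: u0 ∈ [-1/156, 17/156)
j=8 picked index 7: u0 ∈ [1/39, 11/78)
j=9 picked index 8: u0 ∈ [3/52, 1/13)
j=10 picked index 9: u0 ∈ [-1/156, 23/156)
j=11 picked index 11: u0 ∈ [5/78, 1/12)
intersection: [5/78, 1/13)

5/78 1/13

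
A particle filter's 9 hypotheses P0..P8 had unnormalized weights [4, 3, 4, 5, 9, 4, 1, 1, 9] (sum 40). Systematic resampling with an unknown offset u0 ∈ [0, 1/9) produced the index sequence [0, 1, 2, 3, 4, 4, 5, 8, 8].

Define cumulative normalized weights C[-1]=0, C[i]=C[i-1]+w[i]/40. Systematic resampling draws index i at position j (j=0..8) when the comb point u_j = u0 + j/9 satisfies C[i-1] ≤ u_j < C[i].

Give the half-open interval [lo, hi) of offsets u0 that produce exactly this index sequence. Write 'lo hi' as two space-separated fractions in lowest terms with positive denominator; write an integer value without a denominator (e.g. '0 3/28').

C = [1/10, 7/40, 11/40, 2/5, 5/8, 29/40, 3/4, 31/40, 1]
j=0 picked index 0: u0 ∈ [0, 1/10)
j=1 picked index 1: u0 ∈ [-1/90, 23/360)
j=2 picked index 2: u0 ∈ [-17/360, 19/360)
j=3 picked index 3: u0 ∈ [-7/120, 1/15)
j=4 picked index 4: u0 ∈ [-2/45, 13/72)
j=5 picked index 4: u0 ∈ [-7/45, 5/72)
j=6 picked index 5: u0 ∈ [-1/24, 7/120)
j=7 picked index 8: u0 ∈ [-1/360, 2/9)
j=8 picked index 8: u0 ∈ [-41/360, 1/9)
intersection: [0, 19/360)

0 19/360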